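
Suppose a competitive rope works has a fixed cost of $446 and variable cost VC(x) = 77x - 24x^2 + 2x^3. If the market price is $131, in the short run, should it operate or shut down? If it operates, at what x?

Variable cost is VC = 77x - 24x^2 + 2x^3, so AVC = VC/x = 77 - 24x + 2x^2 and MC = dTC/dx = 77 - 48x + 6x^2.
AVC is minimized where dAVC/dx = -24 + 4x = 0, at x = 6; min AVC = 77 - 24·6 + 2·6^2 = $5.
Since P = $131 ≥ min AVC = $5, price covers variable cost and the firm should produce.
Solving P = MC: -54 - 48x + 6x^2 = 0 ⇒ x = -1 or 9. On the upward-sloping branch, x* = 9.
Check: AVC at x = 9 is $23 ≤ P, so revenue covers variable cost.
Profit = P·x − TC = 131·9 − 653 = $526.

Produce at x = 9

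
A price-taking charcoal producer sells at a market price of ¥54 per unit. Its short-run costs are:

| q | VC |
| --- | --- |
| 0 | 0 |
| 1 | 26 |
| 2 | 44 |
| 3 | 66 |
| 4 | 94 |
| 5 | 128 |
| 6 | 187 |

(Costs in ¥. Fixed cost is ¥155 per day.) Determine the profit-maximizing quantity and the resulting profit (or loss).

q = 5; profit = -¥13

Profit at each row (π = 54q − TC): q=0: -155; q=1: -127; q=2: -91; q=3: -59; q=4: -33; q=5: -13; q=6: -18.
Profit is maximized at q = 5. AVC there is 128/5 = ¥25.60 ≤ P, so producing beats shutting down (which would give -¥155).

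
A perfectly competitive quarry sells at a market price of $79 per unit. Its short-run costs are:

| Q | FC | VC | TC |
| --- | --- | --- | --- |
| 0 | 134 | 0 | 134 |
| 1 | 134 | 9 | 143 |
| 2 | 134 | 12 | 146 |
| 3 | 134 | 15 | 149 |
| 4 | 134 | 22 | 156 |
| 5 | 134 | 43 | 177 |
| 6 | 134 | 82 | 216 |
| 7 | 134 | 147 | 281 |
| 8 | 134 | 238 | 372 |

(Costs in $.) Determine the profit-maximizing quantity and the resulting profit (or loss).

Profit at each row (π = 79Q − TC): Q=0: -134; Q=1: -64; Q=2: 12; Q=3: 88; Q=4: 160; Q=5: 218; Q=6: 258; Q=7: 272; Q=8: 260.
Profit is maximized at Q = 7. AVC there is 147/7 = $21 ≤ P, so producing beats shutting down (which would give -$134).

Q = 7; profit = $272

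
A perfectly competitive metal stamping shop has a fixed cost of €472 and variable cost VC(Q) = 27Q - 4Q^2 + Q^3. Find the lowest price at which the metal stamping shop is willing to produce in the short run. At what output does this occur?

Short-run supply begins at min AVC. From VC = 27Q - 4Q^2 + Q^3, AVC = 27 - 4Q + Q^2.
At the minimum of AVC, MC = AVC. MC = 27 - 8Q + 3Q^2; setting MC = AVC gives 2Q^2 - 4Q = 0, so Q = 2. min AVC = 23.
The firm shuts down for any P below €23.

€23 per unit, at Q = 2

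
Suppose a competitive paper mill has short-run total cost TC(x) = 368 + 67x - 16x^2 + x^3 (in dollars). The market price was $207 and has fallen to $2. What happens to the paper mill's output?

MC = 67 - 32x + 3x^2; the shutdown threshold is min AVC = $3 (at x = 8).
At P = $207 ≥ min AVC, set P = MC on the rising branch: x = 14.
At P = $2 < min AVC = $3, price no longer covers variable cost at any output, so the firm shuts down: x = 0.

Output falls from 14 to 0 (the firm shuts down)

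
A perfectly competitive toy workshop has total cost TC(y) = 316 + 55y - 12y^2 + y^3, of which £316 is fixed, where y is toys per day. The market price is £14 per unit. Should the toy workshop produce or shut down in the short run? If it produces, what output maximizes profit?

Shut down

Variable cost is VC = 55y - 12y^2 + y^3, so AVC = VC/y = 55 - 12y + y^2 and MC = dTC/dy = 55 - 24y + 3y^2.
The AVC parabola has its vertex at y = 12/2 = 6, where AVC = 55 - 12·6 + 6^2 = £19.
Since P = £14 < min AVC = £19, price fails to cover variable cost at any output.
Best response: produce nothing and absorb the £316 fixed cost.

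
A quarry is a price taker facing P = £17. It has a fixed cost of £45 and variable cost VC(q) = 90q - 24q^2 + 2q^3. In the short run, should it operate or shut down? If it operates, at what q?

Shut down

Strip out fixed cost: VC = 90q - 24q^2 + 2q^3. Then AVC = 90 - 24q + 2q^2 and MC = 90 - 48q + 6q^2.
AVC hits its minimum where MC = AVC, at q = 6, giving min AVC = 90 - 24·6 + 2·6^2 = £18.
With P < min AVC (£17 < £18), every unit sold adds to the loss.
Shutting down limits the loss to fixed cost, £45.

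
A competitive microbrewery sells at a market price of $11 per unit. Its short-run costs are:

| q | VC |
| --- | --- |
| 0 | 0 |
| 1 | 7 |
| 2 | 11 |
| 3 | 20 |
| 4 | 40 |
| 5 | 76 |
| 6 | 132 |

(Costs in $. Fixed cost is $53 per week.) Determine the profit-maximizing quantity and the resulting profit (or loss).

Compute π = P·q − TC at each output: q=0: -53; q=1: -49; q=2: -42; q=3: -40; q=4: -49; q=5: -74; q=6: -119.
Profit is maximized at q = 3. AVC there is 20/3 = $6.67 ≤ P, so producing beats shutting down (which would give -$53).

q = 3; profit = -$40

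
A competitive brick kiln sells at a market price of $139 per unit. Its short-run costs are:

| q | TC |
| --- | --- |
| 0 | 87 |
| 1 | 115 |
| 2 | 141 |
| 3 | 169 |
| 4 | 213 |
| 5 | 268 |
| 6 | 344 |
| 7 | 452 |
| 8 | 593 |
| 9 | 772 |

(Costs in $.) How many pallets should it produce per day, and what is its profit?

Profit at each row (π = 139q − TC): q=0: -87; q=1: 24; q=2: 137; q=3: 248; q=4: 343; q=5: 427; q=6: 490; q=7: 521; q=8: 519; q=9: 479.
Profit is maximized at q = 7. AVC there is 365/7 = $52.14 ≤ P, so producing beats shutting down (which would give -$87).

q = 7; profit = $521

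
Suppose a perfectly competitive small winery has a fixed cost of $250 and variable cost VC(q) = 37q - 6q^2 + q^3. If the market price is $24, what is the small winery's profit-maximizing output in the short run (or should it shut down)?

Strip out fixed cost: VC = 37q - 6q^2 + q^3. Then AVC = 37 - 6q + q^2 and MC = 37 - 12q + 3q^2.
AVC hits its minimum where MC = AVC, at q = 3, giving min AVC = 37 - 6·3 + 3^2 = $28.
P = $24 lies below min AVC = $28; no output level covers variable cost.
Shutting down limits the loss to fixed cost, $250.

Shut down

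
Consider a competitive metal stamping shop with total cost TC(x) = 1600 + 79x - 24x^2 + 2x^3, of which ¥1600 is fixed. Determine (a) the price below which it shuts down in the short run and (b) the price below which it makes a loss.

AVC = 79 - 24x + 2x^2; minimized at x = 6, giving min AVC = ¥7. That is the shutdown price.
ATC = 1600/x + 79 - 24x + 2x^2. Setting dATC/dx = −1600/x^2 − 24 + 4x = 0 gives x = 10 (since 4·10^3 − 24·10^2 = 1600).
min ATC = 1600/10 + 79 − 24·10 + 2·10^2 = ¥199. That is the break-even price.
Between these two prices the firm operates at a loss; above ¥199 it earns a profit.

Shutdown price = ¥7; break-even price = ¥199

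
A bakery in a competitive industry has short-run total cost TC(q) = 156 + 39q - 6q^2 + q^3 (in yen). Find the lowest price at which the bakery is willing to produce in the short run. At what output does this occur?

The firm shuts down when price falls below the minimum of average variable cost. AVC = VC/q = 39 - 6q + q^2.
dAVC/dq = -6 + 2q = 0 gives q = 3. min AVC = 39 - 6·3 + 3^2 = 30.
For P < ¥30 the firm produces nothing.

¥30 per unit, at q = 3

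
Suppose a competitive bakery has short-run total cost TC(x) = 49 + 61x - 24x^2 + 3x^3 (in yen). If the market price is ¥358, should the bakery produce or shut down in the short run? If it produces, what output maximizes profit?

Produce at x = 9

Variable cost is VC = 61x - 24x^2 + 3x^3, so AVC = VC/x = 61 - 24x + 3x^2 and MC = dTC/dx = 61 - 48x + 9x^2.
The AVC parabola has its vertex at x = 24/6 = 4, where AVC = 61 - 24·4 + 3·4^2 = ¥13.
P = ¥358 exceeds min AVC = ¥13, so the firm stays open.
Set P = MC: 358 = 61 - 48x + 9x^2 → -297 - 48x + 9x^2 = 0. The roots are x = -11/3 and x = 9; the profit-maximizing output is on the rising part of MC, so x* = 9.
Check: AVC at x = 9 is ¥88 ≤ P, so revenue covers variable cost.
Profit = P·x − TC = 358·9 − 841 = ¥2381.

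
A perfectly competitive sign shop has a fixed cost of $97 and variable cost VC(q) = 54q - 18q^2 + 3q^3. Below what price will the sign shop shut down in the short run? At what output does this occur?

Short-run supply begins at min AVC. From VC = 54q - 18q^2 + 3q^3, AVC = 54 - 18q + 3q^2.
dAVC/dq = -18 + 6q = 0 gives q = 3. min AVC = 54 - 18·3 + 3·3^2 = 27.
The firm shuts down for any P below $27.

$27 per unit, at q = 3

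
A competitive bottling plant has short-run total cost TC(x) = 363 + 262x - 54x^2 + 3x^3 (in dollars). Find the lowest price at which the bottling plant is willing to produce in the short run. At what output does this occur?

$19 per unit, at x = 9

The firm shuts down when price falls below the minimum of average variable cost. AVC = VC/x = 262 - 54x + 3x^2.
At the minimum of AVC, MC = AVC. MC = 262 - 108x + 9x^2; setting MC = AVC gives 6x^2 - 54x = 0, so x = 9. min AVC = 19.
The firm shuts down for any P below $19.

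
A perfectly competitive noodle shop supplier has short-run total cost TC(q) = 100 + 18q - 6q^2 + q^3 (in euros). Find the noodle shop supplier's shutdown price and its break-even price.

Shutdown price = €9; break-even price = €33

Shutdown price = min AVC. AVC = 18 - 6q + q^2, with vertex at q = 3 and minimum €9.
ATC = 100/q + 18 - 6q + q^2. Setting dATC/dq = −100/q^2 − 6 + 2q = 0 gives q = 5 (since 2·5^3 − 6·5^2 = 100).
min ATC = 100/5 + 18 − 6·5 + 5^2 = €33. That is the break-even price.
For €9 ≤ P < €33 the firm produces at a loss; below €9 it shuts down.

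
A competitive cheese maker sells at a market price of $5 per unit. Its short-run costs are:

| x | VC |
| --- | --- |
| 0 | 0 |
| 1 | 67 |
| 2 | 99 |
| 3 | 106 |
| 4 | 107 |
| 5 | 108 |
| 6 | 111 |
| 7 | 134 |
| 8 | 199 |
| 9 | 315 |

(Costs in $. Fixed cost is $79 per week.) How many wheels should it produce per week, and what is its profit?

Profit at each row (π = 5x − TC): x=0: -79; x=1: -141; x=2: -168; x=3: -170; x=4: -166; x=5: -162; x=6: -160; x=7: -178; x=8: -238; x=9: -349.
Profit is highest at x = 0. Equivalently, the lowest AVC in the table is 111/6 ≈ $18.50 at x = 6, and P = $5 falls below it — price never covers variable cost, so the firm shuts down and loses only its fixed cost.

x = 0 (shut down); profit = -$79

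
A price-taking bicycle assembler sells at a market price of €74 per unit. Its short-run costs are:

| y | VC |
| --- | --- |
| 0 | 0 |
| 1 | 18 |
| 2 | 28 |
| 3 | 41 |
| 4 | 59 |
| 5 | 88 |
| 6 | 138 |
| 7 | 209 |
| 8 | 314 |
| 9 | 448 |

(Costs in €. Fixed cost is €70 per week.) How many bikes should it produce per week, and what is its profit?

y = 7; profit = €239

Compute π = P·y − TC at each output: y=0: -70; y=1: -14; y=2: 50; y=3: 111; y=4: 167; y=5: 212; y=6: 236; y=7: 239; y=8: 208; y=9: 148.
Profit is maximized at y = 7. AVC there is 209/7 = €29.86 ≤ P, so producing beats shutting down (which would give -€70).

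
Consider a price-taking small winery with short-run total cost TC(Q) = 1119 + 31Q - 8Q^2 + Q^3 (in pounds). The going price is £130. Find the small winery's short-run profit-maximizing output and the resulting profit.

AVC = 31 - 8Q + Q^2 has its minimum £15 at Q = 4; price £130 clears that bar, so the firm operates.
MC = 31 - 16Q + 3Q^2. Setting P = MC and taking the root on the rising branch gives Q* = 9.
TR = 130·9 = 1170. TC = 1119 + 360 = 1479. Profit = 1170 − 1479 = -£309.
By producing, the firm covers all variable cost plus £810 of fixed cost; shutting down would lose the full £1119.

Profit = -£309 at Q = 9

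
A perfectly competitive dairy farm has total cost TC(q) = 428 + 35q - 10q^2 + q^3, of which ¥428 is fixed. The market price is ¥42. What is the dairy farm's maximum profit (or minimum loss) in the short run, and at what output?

AVC = 35 - 10q + q^2; min AVC = ¥10 at q = 5. Since P = ¥42 ≥ min AVC, the firm produces.
With MC = 35 - 20q + 3q^2, P = MC on the upward-sloping part at q* = 7.
TR = 42·7 = 294. TC = 428 + 98 = 526. Profit = 294 − 526 = -¥232.
Shutting down would mean losing the fixed cost of ¥428, so operating at a loss of ¥232 is better by ¥196.

Profit = -¥232 at q = 7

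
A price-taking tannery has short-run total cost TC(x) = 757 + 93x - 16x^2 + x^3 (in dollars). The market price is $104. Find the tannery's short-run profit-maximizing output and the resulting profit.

AVC = 93 - 16x + x^2 has its minimum $29 at x = 8; price $104 clears that bar, so the firm operates.
MC = 93 - 32x + 3x^2. Setting P = MC and taking the root on the rising branch gives x* = 11.
TR = 104·11 = 1144. TC = 757 + 418 = 1175. Profit = 1144 − 1175 = -$31.
By producing, the firm covers all variable cost plus $726 of fixed cost; shutting down would lose the full $757.

Profit = -$31 at x = 11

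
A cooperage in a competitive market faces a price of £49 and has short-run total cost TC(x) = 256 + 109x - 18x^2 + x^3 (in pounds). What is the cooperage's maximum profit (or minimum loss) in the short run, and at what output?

AVC = 109 - 18x + x^2; min AVC = £28 at x = 9. Since P = £49 ≥ min AVC, the firm produces.
With MC = 109 - 36x + 3x^2, P = MC on the upward-sloping part at x* = 10.
TR = 49·10 = 490. TC = 256 + 290 = 546. Profit = 490 − 546 = -£56.
That loss of £56 beats the £256 the firm would lose by shutting down; producing recovers £200 of fixed cost.

Profit = -£56 at x = 10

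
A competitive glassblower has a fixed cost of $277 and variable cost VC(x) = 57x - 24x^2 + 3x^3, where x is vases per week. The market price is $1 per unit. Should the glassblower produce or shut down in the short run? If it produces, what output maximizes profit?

From TC, MC = TC'(x) = 57 - 48x + 9x^2 and AVC = VC/x = 57 - 24x + 3x^2.
AVC hits its minimum where MC = AVC, at x = 4, giving min AVC = 57 - 24·4 + 3·4^2 = $9.
P = $1 lies below min AVC = $9; no output level covers variable cost.
Best response: produce nothing and absorb the $277 fixed cost.

Shut down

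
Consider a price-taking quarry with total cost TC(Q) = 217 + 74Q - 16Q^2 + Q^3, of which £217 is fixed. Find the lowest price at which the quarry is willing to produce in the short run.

£10 per unit

Short-run supply begins at min AVC. From VC = 74Q - 16Q^2 + Q^3, AVC = 74 - 16Q + Q^2.
At the minimum of AVC, MC = AVC. MC = 74 - 32Q + 3Q^2; setting MC = AVC gives 2Q^2 - 16Q = 0, so Q = 8. min AVC = 10.
For P < £10 the firm produces nothing.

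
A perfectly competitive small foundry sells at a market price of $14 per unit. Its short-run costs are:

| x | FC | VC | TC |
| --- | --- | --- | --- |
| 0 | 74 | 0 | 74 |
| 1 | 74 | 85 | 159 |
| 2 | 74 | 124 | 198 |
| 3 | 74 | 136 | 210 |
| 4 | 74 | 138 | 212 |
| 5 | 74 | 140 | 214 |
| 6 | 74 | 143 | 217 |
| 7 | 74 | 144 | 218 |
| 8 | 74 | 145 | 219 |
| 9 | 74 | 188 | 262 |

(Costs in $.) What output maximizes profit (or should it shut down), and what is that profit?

Compute π = P·x − TC at each output: x=0: -74; x=1: -145; x=2: -170; x=3: -168; x=4: -156; x=5: -144; x=6: -133; x=7: -120; x=8: -107; x=9: -136.
Profit is highest at x = 0. Equivalently, the lowest AVC in the table is 145/8 ≈ $18.12 at x = 8, and P = $14 falls below it — price never covers variable cost, so the firm shuts down and loses only its fixed cost.

x = 0 (shut down); profit = -$74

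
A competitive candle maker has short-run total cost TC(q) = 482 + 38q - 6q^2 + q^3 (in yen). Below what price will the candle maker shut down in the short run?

The shutdown price is the minimum of AVC. VC = 38q - 6q^2 + q^3, so AVC = 38 - 6q + q^2.
dAVC/dq = -6 + 2q = 0 gives q = 3. min AVC = 38 - 6·3 + 3^2 = 29.
So the shutdown price is ¥29.

¥29 per unit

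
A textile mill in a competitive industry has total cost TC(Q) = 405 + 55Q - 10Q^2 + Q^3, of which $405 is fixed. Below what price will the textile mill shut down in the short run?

$30 per unit

The firm shuts down when price falls below the minimum of average variable cost. AVC = VC/Q = 55 - 10Q + Q^2.
At the minimum of AVC, MC = AVC. MC = 55 - 20Q + 3Q^2; setting MC = AVC gives 2Q^2 - 10Q = 0, so Q = 5. min AVC = 30.
So the shutdown price is $30.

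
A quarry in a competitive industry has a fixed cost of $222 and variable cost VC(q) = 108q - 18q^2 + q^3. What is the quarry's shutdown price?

$27 per unit

The shutdown price is the minimum of AVC. VC = 108q - 18q^2 + q^3, so AVC = 108 - 18q + q^2.
At the minimum of AVC, MC = AVC. MC = 108 - 36q + 3q^2; setting MC = AVC gives 2q^2 - 18q = 0, so q = 9. min AVC = 27.
The firm shuts down for any P below $27.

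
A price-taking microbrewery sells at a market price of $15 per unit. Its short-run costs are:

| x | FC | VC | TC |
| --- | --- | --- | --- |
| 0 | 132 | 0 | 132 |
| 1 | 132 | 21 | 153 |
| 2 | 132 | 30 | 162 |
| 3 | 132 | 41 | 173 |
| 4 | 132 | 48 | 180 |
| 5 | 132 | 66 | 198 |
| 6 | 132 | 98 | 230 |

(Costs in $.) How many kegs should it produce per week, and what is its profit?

x = 4; profit = -$120

Profit at each row (π = 15x − TC): x=0: -132; x=1: -138; x=2: -132; x=3: -128; x=4: -120; x=5: -123; x=6: -140.
Profit is maximized at x = 4. AVC there is 48/4 = $12 ≤ P, so producing beats shutting down (which would give -$132).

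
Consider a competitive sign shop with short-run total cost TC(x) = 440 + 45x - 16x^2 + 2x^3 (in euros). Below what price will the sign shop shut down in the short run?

The firm shuts down when price falls below the minimum of average variable cost. AVC = VC/x = 45 - 16x + 2x^2.
dAVC/dx = -16 + 4x = 0 gives x = 4. min AVC = 45 - 16·4 + 2·4^2 = 13.
For P < €13 the firm produces nothing.

€13 per unit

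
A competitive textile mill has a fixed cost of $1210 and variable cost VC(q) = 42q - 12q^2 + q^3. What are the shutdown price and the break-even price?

Shutdown price = $6; break-even price = $141

Shutdown price = min AVC. AVC = 42 - 12q + q^2, with vertex at q = 6 and minimum $6.
ATC = 1210/q + 42 - 12q + q^2. Setting dATC/dq = −1210/q^2 − 12 + 2q = 0 gives q = 11 (since 2·11^3 − 12·11^2 = 1210).
min ATC = 1210/11 + 42 − 12·11 + 11^2 = $141. That is the break-even price.
Between these two prices the firm operates at a loss; above $141 it earns a profit.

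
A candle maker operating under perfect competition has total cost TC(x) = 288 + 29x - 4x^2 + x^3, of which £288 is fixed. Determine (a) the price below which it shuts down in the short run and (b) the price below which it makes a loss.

Shutdown price = £25; break-even price = £89

AVC = 29 - 4x + x^2; minimized at x = 2, giving min AVC = £25. That is the shutdown price.
ATC = 288/x + 29 - 4x + x^2. Setting dATC/dx = −288/x^2 − 4 + 2x = 0 gives x = 6 (since 2·6^3 − 4·6^2 = 288).
min ATC = 288/6 + 29 − 4·6 + 6^2 = £89. That is the break-even price.
For £25 ≤ P < £89 the firm produces at a loss; below £25 it shuts down.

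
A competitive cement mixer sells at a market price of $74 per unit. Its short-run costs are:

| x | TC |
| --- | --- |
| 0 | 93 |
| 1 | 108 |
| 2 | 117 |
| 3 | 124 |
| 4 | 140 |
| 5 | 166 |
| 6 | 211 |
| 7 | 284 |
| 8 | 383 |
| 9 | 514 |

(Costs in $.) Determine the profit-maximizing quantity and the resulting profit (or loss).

x = 7; profit = $234

Profit at each row (π = 74x − TC): x=0: -93; x=1: -34; x=2: 31; x=3: 98; x=4: 156; x=5: 204; x=6: 233; x=7: 234; x=8: 209; x=9: 152.
Profit is maximized at x = 7. AVC there is 191/7 = $27.29 ≤ P, so producing beats shutting down (which would give -$93).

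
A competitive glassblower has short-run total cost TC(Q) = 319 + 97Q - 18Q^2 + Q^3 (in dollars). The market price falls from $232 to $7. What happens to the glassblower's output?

Output falls from 15 to 0 (the firm shuts down)

MC = 97 - 36Q + 3Q^2; the shutdown threshold is min AVC = $16 (at Q = 9).
With P = $232 above the shutdown price, P = MC gives Q = 15.
At P = $7 < min AVC = $16, price no longer covers variable cost at any output, so the firm shuts down: Q = 0.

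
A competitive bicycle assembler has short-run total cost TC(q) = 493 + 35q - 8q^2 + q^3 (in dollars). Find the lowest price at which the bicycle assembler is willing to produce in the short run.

The firm shuts down when price falls below the minimum of average variable cost. AVC = VC/q = 35 - 8q + q^2.
dAVC/dq = -8 + 2q = 0 gives q = 4. min AVC = 35 - 8·4 + 4^2 = 19.
So the shutdown price is $19.

$19 per unit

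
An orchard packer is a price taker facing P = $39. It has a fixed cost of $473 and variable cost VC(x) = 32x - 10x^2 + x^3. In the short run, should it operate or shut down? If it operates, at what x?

Produce at x = 7

From TC, MC = TC'(x) = 32 - 20x + 3x^2 and AVC = VC/x = 32 - 10x + x^2.
AVC is minimized where dAVC/dx = -10 + 2x = 0, at x = 5; min AVC = 32 - 10·5 + 5^2 = $7.
P = $39 exceeds min AVC = $7, so the firm stays open.
Set P = MC: 39 = 32 - 20x + 3x^2 → -7 - 20x + 3x^2 = 0. The roots are x = -1/3 and x = 7; the profit-maximizing output is on the rising part of MC, so x* = 7.
Check: AVC at x = 7 is $11 ≤ P, so revenue covers variable cost.
Profit = P·x − TC = 39·7 − 550 = -$277, a loss, but smaller than the $473 fixed cost the firm would lose by shutting down.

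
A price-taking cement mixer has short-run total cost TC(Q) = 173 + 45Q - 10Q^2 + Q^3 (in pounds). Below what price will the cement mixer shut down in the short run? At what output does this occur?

£20 per unit, at Q = 5

Short-run supply begins at min AVC. From VC = 45Q - 10Q^2 + Q^3, AVC = 45 - 10Q + Q^2.
At the minimum of AVC, MC = AVC. MC = 45 - 20Q + 3Q^2; setting MC = AVC gives 2Q^2 - 10Q = 0, so Q = 5. min AVC = 20.
The firm shuts down for any P below £20.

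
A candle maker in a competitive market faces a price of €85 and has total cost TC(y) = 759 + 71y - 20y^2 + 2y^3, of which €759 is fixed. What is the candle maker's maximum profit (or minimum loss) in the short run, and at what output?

Profit = -€367 at y = 7

AVC = 71 - 20y + 2y^2 has its minimum €21 at y = 5; price €85 clears that bar, so the firm operates.
With MC = 71 - 40y + 6y^2, P = MC on the upward-sloping part at y* = 7.
TR = 85·7 = 595. TC = 759 + 203 = 962. Profit = 595 − 962 = -€367.
That loss of €367 beats the €759 the firm would lose by shutting down; producing recovers €392 of fixed cost.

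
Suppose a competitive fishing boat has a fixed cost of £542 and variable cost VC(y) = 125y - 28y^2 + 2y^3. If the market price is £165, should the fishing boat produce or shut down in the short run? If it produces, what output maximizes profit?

Variable cost is VC = 125y - 28y^2 + 2y^3, so AVC = VC/y = 125 - 28y + 2y^2 and MC = dTC/dy = 125 - 56y + 6y^2.
AVC hits its minimum where MC = AVC, at y = 7, giving min AVC = 125 - 28·7 + 2·7^2 = £27.
Because £165 ≥ £27, revenue can cover variable cost; the firm operates.
Set P = MC: 165 = 125 - 56y + 6y^2 → -40 - 56y + 6y^2 = 0. The roots are y = -2/3 and y = 10; the profit-maximizing output is on the rising part of MC, so y* = 10.
Check: AVC at y = 10 is £45 ≤ P, so revenue covers variable cost.
Profit = P·y − TC = 165·10 − 992 = £658.

Produce at y = 10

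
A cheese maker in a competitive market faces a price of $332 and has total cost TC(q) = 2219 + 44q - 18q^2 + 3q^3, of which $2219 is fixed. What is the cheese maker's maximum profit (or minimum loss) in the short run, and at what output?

AVC = 44 - 18q + 3q^2; min AVC = $17 at q = 3. Since P = $332 ≥ min AVC, the firm produces.
With MC = 44 - 36q + 9q^2, P = MC on the upward-sloping part at q* = 8.
TR = 332·8 = 2656. TC = 2219 + 736 = 2955. Profit = 2656 − 2955 = -$299.
Shutting down would mean losing the fixed cost of $2219, so operating at a loss of $299 is better by $1920.

Profit = -$299 at q = 8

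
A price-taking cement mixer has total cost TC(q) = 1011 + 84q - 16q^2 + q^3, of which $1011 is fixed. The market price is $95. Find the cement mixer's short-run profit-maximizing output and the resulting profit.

AVC = 84 - 16q + q^2; min AVC = $20 at q = 8. Since P = $95 ≥ min AVC, the firm produces.
With MC = 84 - 32q + 3q^2, P = MC on the upward-sloping part at q* = 11.
TR = 95·11 = 1045. TC = 1011 + 319 = 1330. Profit = 1045 − 1330 = -$285.
That loss of $285 beats the $1011 the firm would lose by shutting down; producing recovers $726 of fixed cost.

Profit = -$285 at q = 11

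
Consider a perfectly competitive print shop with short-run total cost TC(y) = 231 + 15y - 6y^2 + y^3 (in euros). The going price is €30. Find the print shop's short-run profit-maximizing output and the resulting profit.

AVC = 15 - 6y + y^2 has its minimum €6 at y = 3; price €30 clears that bar, so the firm operates.
MC = 15 - 12y + 3y^2. Setting P = MC and taking the root on the rising branch gives y* = 5.
TR = 30·5 = 150. TC = 231 + 50 = 281. Profit = 150 − 281 = -€131.
Shutting down would mean losing the fixed cost of €231, so operating at a loss of €131 is better by €100.

Profit = -€131 at y = 5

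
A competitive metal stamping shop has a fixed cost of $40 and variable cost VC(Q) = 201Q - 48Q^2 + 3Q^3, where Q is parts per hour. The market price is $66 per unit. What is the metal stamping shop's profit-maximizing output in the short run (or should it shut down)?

Produce at Q = 9

Strip out fixed cost: VC = 201Q - 48Q^2 + 3Q^3. Then AVC = 201 - 48Q + 3Q^2 and MC = 201 - 96Q + 9Q^2.
The AVC parabola has its vertex at Q = 48/6 = 8, where AVC = 201 - 48·8 + 3·8^2 = $9.
P = $66 exceeds min AVC = $9, so the firm stays open.
Set P = MC: 66 = 201 - 96Q + 9Q^2 → 135 - 96Q + 9Q^2 = 0. The roots are Q = 5/3 and Q = 9; the profit-maximizing output is on the rising part of MC, so Q* = 9.
Check: AVC at Q = 9 is $12 ≤ P, so revenue covers variable cost.
Profit = P·Q − TC = 66·9 − 148 = $446.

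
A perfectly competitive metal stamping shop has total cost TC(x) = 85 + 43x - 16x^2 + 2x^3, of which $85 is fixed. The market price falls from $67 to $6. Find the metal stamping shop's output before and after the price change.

MC = 43 - 32x + 6x^2; the shutdown threshold is min AVC = $11 (at x = 4).
With P = $67 above the shutdown price, P = MC gives x = 6.
At P = $6 < min AVC = $11, price no longer covers variable cost at any output, so the firm shuts down: x = 0.

Output falls from 6 to 0 (the firm shuts down)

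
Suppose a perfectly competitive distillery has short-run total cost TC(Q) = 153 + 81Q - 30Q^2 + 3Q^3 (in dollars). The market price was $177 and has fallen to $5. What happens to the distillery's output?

Output falls from 8 to 0 (the firm shuts down)

AVC = 81 - 30Q + 3Q^2, minimized at Q = 5 where min AVC = $6. MC = 81 - 60Q + 9Q^2.
With P = $177 above the shutdown price, P = MC gives Q = 8.
At P = $5 < min AVC = $6, price no longer covers variable cost at any output, so the firm shuts down: Q = 0.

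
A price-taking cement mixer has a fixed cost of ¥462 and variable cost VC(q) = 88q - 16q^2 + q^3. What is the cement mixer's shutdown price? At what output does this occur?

The firm shuts down when price falls below the minimum of average variable cost. AVC = VC/q = 88 - 16q + q^2.
dAVC/dq = -16 + 2q = 0 gives q = 8. min AVC = 88 - 16·8 + 8^2 = 24.
So the shutdown price is ¥24.

¥24 per unit, at q = 8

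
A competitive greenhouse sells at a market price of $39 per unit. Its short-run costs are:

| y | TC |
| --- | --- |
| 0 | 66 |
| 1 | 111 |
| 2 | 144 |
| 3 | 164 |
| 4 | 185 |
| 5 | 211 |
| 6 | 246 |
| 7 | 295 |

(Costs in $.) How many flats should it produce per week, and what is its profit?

y = 6; profit = -$12

Profit at each row (π = 39y − TC): y=0: -66; y=1: -72; y=2: -66; y=3: -47; y=4: -29; y=5: -16; y=6: -12; y=7: -22.
Profit is maximized at y = 6. AVC there is 180/6 = $30 ≤ P, so producing beats shutting down (which would give -$66).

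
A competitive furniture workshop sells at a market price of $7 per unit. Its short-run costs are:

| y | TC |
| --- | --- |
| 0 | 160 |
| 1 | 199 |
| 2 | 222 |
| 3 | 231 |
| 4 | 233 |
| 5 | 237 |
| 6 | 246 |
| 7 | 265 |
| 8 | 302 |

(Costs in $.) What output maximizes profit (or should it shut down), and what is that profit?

Tabulate TR − TC: y=0: -160; y=1: -192; y=2: -208; y=3: -210; y=4: -205; y=5: -202; y=6: -204; y=7: -216; y=8: -246.
Profit is highest at y = 0. Equivalently, the lowest AVC in the table is 86/6 ≈ $14.33 at y = 6, and P = $7 falls below it — price never covers variable cost, so the firm shuts down and loses only its fixed cost.

y = 0 (shut down); profit = -$160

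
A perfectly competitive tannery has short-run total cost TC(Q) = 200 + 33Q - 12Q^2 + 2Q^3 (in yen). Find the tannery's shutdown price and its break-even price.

Shutdown price = ¥15; break-even price = ¥63

Shutdown price = min AVC. AVC = 33 - 12Q + 2Q^2, with vertex at Q = 3 and minimum ¥15.
ATC = 200/Q + 33 - 12Q + 2Q^2. Setting dATC/dQ = −200/Q^2 − 12 + 4Q = 0 gives Q = 5 (since 4·5^3 − 12·5^2 = 200).
min ATC = 200/5 + 33 − 12·5 + 2·5^2 = ¥63. That is the break-even price.
Between these two prices the firm operates at a loss; above ¥63 it earns a profit.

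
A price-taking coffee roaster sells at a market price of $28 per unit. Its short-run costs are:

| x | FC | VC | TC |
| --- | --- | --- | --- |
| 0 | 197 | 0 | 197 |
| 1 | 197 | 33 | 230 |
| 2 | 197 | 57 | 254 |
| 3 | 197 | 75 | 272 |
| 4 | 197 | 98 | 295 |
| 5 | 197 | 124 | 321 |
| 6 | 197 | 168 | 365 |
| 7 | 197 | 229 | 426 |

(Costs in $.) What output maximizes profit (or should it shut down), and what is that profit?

x = 5; profit = -$181

Compute π = P·x − TC at each output: x=0: -197; x=1: -202; x=2: -198; x=3: -188; x=4: -183; x=5: -181; x=6: -197; x=7: -230.
Profit is maximized at x = 5. AVC there is 124/5 = $24.80 ≤ P, so producing beats shutting down (which would give -$197).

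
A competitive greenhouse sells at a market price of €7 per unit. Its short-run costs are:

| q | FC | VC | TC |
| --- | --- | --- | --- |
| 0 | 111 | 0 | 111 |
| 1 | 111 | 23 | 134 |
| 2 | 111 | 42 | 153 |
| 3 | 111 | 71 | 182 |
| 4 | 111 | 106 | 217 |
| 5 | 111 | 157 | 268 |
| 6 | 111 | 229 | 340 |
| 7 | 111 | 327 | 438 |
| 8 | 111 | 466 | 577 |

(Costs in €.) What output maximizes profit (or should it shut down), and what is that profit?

Profit at each row (π = 7q − TC): q=0: -111; q=1: -127; q=2: -139; q=3: -161; q=4: -189; q=5: -233; q=6: -298; q=7: -389; q=8: -521.
Profit is highest at q = 0. Equivalently, the lowest AVC in the table is 42/2 ≈ €21 at q = 2, and P = €7 falls below it — price never covers variable cost, so the firm shuts down and loses only its fixed cost.

q = 0 (shut down); profit = -€111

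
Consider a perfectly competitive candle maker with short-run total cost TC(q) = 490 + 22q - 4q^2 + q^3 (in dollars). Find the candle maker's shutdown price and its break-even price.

Shutdown price = $18; break-even price = $113

Shutdown price = min AVC. AVC = 22 - 4q + q^2, with vertex at q = 2 and minimum $18.
ATC = 490/q + 22 - 4q + q^2. Setting dATC/dq = −490/q^2 − 4 + 2q = 0 gives q = 7 (since 2·7^3 − 4·7^2 = 490).
min ATC = 490/7 + 22 − 4·7 + 7^2 = $113. That is the break-even price.
For $18 ≤ P < $113 the firm produces at a loss; below $18 it shuts down.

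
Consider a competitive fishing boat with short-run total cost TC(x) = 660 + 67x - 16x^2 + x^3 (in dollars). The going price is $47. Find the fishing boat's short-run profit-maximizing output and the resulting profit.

Profit = -$260 at x = 10

AVC = 67 - 16x + x^2; min AVC = $3 at x = 8. Since P = $47 ≥ min AVC, the firm produces.
With MC = 67 - 32x + 3x^2, P = MC on the upward-sloping part at x* = 10.
TR = 47·10 = 470. TC = 660 + 70 = 730. Profit = 470 − 730 = -$260.
That loss of $260 beats the $660 the firm would lose by shutting down; producing recovers $400 of fixed cost.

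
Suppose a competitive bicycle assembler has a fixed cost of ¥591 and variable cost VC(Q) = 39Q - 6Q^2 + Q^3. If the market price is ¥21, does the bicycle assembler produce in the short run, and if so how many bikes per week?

Shut down

Variable cost is VC = 39Q - 6Q^2 + Q^3, so AVC = VC/Q = 39 - 6Q + Q^2 and MC = dTC/dQ = 39 - 12Q + 3Q^2.
AVC hits its minimum where MC = AVC, at Q = 3, giving min AVC = 39 - 6·3 + 3^2 = ¥30.
With P < min AVC (¥21 < ¥30), every unit sold adds to the loss.
The firm minimizes its loss by shutting down and losing only its fixed cost of ¥591.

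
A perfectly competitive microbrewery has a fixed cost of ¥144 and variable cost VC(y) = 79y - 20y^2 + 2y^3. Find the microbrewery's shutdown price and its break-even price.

Shutdown price = ¥29; break-even price = ¥55

Shutdown price = min AVC. AVC = 79 - 20y + 2y^2, with vertex at y = 5 and minimum ¥29.
ATC = 144/y + 79 - 20y + 2y^2. Setting dATC/dy = −144/y^2 − 20 + 4y = 0 gives y = 6 (since 4·6^3 − 20·6^2 = 144).
min ATC = 144/6 + 79 − 20·6 + 2·6^2 = ¥55. That is the break-even price.
Between these two prices the firm operates at a loss; above ¥55 it earns a profit.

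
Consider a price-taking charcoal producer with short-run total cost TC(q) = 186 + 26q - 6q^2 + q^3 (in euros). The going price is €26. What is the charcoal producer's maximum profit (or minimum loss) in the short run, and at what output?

Profit = -€154 at q = 4

AVC = 26 - 6q + q^2 has its minimum €17 at q = 3; price €26 clears that bar, so the firm operates.
With MC = 26 - 12q + 3q^2, P = MC on the upward-sloping part at q* = 4.
TR = 26·4 = 104. TC = 186 + 72 = 258. Profit = 104 − 258 = -€154.
By producing, the firm covers all variable cost plus €32 of fixed cost; shutting down would lose the full €186.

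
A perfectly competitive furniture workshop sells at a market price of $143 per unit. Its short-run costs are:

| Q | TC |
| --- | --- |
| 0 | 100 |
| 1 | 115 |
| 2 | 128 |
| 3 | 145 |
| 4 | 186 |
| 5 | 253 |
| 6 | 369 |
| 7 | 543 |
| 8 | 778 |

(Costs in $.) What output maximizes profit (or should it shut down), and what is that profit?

Compute π = P·Q − TC at each output: Q=0: -100; Q=1: 28; Q=2: 158; Q=3: 284; Q=4: 386; Q=5: 462; Q=6: 489; Q=7: 458; Q=8: 366.
Profit is maximized at Q = 6. AVC there is 269/6 = $44.83 ≤ P, so producing beats shutting down (which would give -$100).

Q = 6; profit = $489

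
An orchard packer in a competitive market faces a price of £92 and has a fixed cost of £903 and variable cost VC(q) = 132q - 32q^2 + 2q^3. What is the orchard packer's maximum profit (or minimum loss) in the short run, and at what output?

Profit = -£103 at q = 10

AVC = 132 - 32q + 2q^2 has its minimum £4 at q = 8; price £92 clears that bar, so the firm operates.
MC = 132 - 64q + 6q^2. Setting P = MC and taking the root on the rising branch gives q* = 10.
TR = 92·10 = 920. TC = 903 + 120 = 1023. Profit = 920 − 1023 = -£103.
That loss of £103 beats the £903 the firm would lose by shutting down; producing recovers £800 of fixed cost.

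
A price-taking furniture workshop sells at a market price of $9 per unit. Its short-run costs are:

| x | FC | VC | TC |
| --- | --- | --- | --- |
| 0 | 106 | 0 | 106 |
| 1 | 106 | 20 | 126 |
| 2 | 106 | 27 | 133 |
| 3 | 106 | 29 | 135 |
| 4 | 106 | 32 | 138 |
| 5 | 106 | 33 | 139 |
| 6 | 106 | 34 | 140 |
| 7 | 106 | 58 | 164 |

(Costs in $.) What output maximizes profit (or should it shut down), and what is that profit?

Compute π = P·x − TC at each output: x=0: -106; x=1: -117; x=2: -115; x=3: -108; x=4: -102; x=5: -94; x=6: -86; x=7: -101.
Profit is maximized at x = 6. AVC there is 34/6 = $5.67 ≤ P, so producing beats shutting down (which would give -$106).

x = 6; profit = -$86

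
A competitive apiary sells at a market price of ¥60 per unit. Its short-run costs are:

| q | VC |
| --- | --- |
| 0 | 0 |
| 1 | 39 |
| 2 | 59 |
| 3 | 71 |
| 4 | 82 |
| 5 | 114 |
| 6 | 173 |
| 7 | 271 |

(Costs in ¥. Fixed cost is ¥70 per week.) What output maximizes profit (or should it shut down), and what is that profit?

Tabulate TR − TC: q=0: -70; q=1: -49; q=2: -9; q=3: 39; q=4: 88; q=5: 116; q=6: 117; q=7: 79.
Profit is maximized at q = 6. AVC there is 173/6 = ¥28.83 ≤ P, so producing beats shutting down (which would give -¥70).

q = 6; profit = ¥117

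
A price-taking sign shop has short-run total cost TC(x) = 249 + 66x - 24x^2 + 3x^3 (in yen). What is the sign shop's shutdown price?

¥18 per unit

The firm shuts down when price falls below the minimum of average variable cost. AVC = VC/x = 66 - 24x + 3x^2.
dAVC/dx = -24 + 6x = 0 gives x = 4. min AVC = 66 - 24·4 + 3·4^2 = 18.
So the shutdown price is ¥18.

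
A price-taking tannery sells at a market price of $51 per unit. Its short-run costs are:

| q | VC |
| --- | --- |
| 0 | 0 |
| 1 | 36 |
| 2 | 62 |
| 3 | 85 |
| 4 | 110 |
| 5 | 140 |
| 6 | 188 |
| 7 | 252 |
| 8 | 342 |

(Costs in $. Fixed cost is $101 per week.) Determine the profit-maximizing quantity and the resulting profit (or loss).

Compute π = P·q − TC at each output: q=0: -101; q=1: -86; q=2: -61; q=3: -33; q=4: -7; q=5: 14; q=6: 17; q=7: 4; q=8: -35.
Profit is maximized at q = 6. AVC there is 188/6 = $31.33 ≤ P, so producing beats shutting down (which would give -$101).

q = 6; profit = $17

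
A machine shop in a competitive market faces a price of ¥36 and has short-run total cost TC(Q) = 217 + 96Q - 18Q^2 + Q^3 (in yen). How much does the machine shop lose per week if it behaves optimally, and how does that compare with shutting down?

AVC = 96 - 18Q + Q^2 has its minimum ¥15 at Q = 9; price ¥36 clears that bar, so the firm operates.
MC = 96 - 36Q + 3Q^2. Setting P = MC and taking the root on the rising branch gives Q* = 10.
TR = 36·10 = 360. TC = 217 + 160 = 377. Profit = 360 − 377 = -¥17.
Shutting down would mean losing the fixed cost of ¥217, so operating at a loss of ¥17 is better by ¥200.

Profit = -¥17 at Q = 10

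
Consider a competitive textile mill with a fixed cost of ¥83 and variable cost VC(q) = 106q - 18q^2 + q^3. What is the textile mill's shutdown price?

Short-run supply begins at min AVC. From VC = 106q - 18q^2 + q^3, AVC = 106 - 18q + q^2.
At the minimum of AVC, MC = AVC. MC = 106 - 36q + 3q^2; setting MC = AVC gives 2q^2 - 18q = 0, so q = 9. min AVC = 25.
So the shutdown price is ¥25.

¥25 per unit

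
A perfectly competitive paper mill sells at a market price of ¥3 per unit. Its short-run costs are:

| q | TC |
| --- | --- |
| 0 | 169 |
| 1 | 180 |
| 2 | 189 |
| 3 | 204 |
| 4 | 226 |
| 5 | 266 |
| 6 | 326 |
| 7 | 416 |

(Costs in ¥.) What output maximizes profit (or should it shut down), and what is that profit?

Compute π = P·q − TC at each output: q=0: -169; q=1: -177; q=2: -183; q=3: -195; q=4: -214; q=5: -251; q=6: -308; q=7: -395.
Profit is highest at q = 0. Equivalently, the lowest AVC in the table is 20/2 ≈ ¥10 at q = 2, and P = ¥3 falls below it — price never covers variable cost, so the firm shuts down and loses only its fixed cost.

q = 0 (shut down); profit = -¥169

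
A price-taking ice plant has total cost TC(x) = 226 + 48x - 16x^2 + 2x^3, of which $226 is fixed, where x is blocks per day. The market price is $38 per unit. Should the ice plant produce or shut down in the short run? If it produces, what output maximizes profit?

Produce at x = 5

Variable cost is VC = 48x - 16x^2 + 2x^3, so AVC = VC/x = 48 - 16x + 2x^2 and MC = dTC/dx = 48 - 32x + 6x^2.
The AVC parabola has its vertex at x = 16/4 = 4, where AVC = 48 - 16·4 + 2·4^2 = $16.
Because $38 ≥ $16, revenue can cover variable cost; the firm operates.
P = MC gives 10 - 32x + 6x^2 = 0, with roots 1/3 and 5. Take the larger (rising MC): x* = 5.
Check: AVC at x = 5 is $18 ≤ P, so revenue covers variable cost.
Profit = P·x − TC = 38·5 − 316 = -$126, a loss, but smaller than the $226 fixed cost the firm would lose by shutting down.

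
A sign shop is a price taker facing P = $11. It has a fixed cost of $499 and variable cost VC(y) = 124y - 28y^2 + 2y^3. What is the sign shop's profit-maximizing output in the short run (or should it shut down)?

From TC, MC = TC'(y) = 124 - 56y + 6y^2 and AVC = VC/y = 124 - 28y + 2y^2.
AVC hits its minimum where MC = AVC, at y = 7, giving min AVC = 124 - 28·7 + 2·7^2 = $26.
With P < min AVC ($11 < $26), every unit sold adds to the loss.
The firm minimizes its loss by shutting down and losing only its fixed cost of $499.

Shut down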